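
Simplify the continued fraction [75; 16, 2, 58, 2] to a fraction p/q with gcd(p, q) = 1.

292211/3893

a_0 = 75: 75/1
a_1 = 16: 1201/16
a_2 = 2: 2477/33
a_3 = 58: 144867/1930
a_4 = 2: 292211/3893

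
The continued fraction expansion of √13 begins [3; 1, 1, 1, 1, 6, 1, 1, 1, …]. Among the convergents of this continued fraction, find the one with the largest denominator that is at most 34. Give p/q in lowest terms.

119/33

a_0 = 3: 3/1  (≤ bound)
a_1 = 1: 4/1  (≤ bound)
a_2 = 1: 7/2  (≤ bound)
a_3 = 1: 11/3  (≤ bound)
a_4 = 1: 18/5  (≤ bound)
a_5 = 6: 119/33  (≤ bound)
a_6 = 1: 137/38  (> 34, stop)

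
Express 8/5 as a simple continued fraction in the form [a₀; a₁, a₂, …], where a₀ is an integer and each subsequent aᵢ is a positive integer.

Apply division with remainder until the remainder is 0:
8 ÷ 5 → quotient 1, remainder 3
5 ÷ 3 → quotient 1, remainder 2
3 ÷ 2 → quotient 1, remainder 1
2 ÷ 1 → quotient 2, remainder 0

[1; 1, 1, 2]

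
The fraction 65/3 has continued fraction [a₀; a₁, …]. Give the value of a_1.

1

65 = 21·3 + 2, so a_0 = 21
3 = 1·2 + 1, so a_1 = 1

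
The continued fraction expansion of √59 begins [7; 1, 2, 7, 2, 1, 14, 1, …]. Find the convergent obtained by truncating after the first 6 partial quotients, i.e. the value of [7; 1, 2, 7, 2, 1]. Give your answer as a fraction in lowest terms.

530/69

a_0 = 7: 7/1
a_1 = 1: 8/1
a_2 = 2: 23/3
a_3 = 7: 169/22
a_4 = 2: 361/47
a_5 = 1: 530/69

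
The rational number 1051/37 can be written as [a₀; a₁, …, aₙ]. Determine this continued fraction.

Apply division with remainder until the remainder is 0:
1051 ÷ 37 → quotient 28, remainder 15
37 ÷ 15 → quotient 2, remainder 7
15 ÷ 7 → quotient 2, remainder 1
7 ÷ 1 → quotient 7, remainder 0

[28; 2, 2, 7]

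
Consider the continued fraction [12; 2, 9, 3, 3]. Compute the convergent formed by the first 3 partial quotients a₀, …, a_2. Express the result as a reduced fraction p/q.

Collapse the nested fraction from the inside out:
Start with 9.
2 + 1/(9/1) = 2 + 1/9 = 19/9
12 + 1/(19/9) = 12 + 9/19 = 237/19

237/19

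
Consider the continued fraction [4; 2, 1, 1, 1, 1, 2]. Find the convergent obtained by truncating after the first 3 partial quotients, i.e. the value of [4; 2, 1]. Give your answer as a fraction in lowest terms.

13/3

a_0 = 4: 4/1
a_1 = 2: 9/2
a_2 = 1: 13/3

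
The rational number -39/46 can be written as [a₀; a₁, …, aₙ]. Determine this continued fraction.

Apply division with remainder until the remainder is 0:
-39 ÷ 46 → quotient -1, remainder 7
46 ÷ 7 → quotient 6, remainder 4
7 ÷ 4 → quotient 1, remainder 3
4 ÷ 3 → quotient 1, remainder 1
3 ÷ 1 → quotient 3, remainder 0

[-1; 6, 1, 1, 3]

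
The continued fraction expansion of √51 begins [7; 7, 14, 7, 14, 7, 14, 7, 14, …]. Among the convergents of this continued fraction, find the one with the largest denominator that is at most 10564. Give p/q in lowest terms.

70693/9899

List convergents until the denominator exceeds the bound:
a_0 = 7: 7/1  (≤ bound)
a_1 = 7: 50/7  (≤ bound)
a_2 = 14: 707/99  (≤ bound)
a_3 = 7: 4999/700  (≤ bound)
a_4 = 14: 70693/9899  (≤ bound)
a_5 = 7: 499850/69993  (> 10564, stop)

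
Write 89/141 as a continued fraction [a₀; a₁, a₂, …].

[0; 1, 1, 1, 2, 2, 7]

89 ÷ 141 → quotient 0, remainder 89
141 ÷ 89 → quotient 1, remainder 52
89 ÷ 52 → quotient 1, remainder 37
52 ÷ 37 → quotient 1, remainder 15
37 ÷ 15 → quotient 2, remainder 7
15 ÷ 7 → quotient 2, remainder 1
7 ÷ 1 → quotient 7, remainder 0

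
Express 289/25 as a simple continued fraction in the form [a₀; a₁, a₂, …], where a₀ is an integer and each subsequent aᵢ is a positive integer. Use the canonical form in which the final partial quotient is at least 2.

Apply division with remainder until the remainder is 0:
289 = 11·25 + 14, so a_0 = 11
25 = 1·14 + 11, so a_1 = 1
14 = 1·11 + 3, so a_2 = 1
11 = 3·3 + 2, so a_3 = 3
3 = 1·2 + 1, so a_4 = 1
2 = 2·1 + 0, so a_5 = 2

[11; 1, 1, 3, 1, 2]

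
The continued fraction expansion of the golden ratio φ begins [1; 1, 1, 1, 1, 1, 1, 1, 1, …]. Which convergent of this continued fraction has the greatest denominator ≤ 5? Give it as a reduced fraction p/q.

8/5

a_0 = 1: 1/1  (≤ bound)
a_1 = 1: 2/1  (≤ bound)
a_2 = 1: 3/2  (≤ bound)
a_3 = 1: 5/3  (≤ bound)
a_4 = 1: 8/5  (≤ bound)
a_5 = 1: 13/8  (> 5, stop)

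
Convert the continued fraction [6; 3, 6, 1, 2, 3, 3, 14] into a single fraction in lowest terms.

62891/9955

Collapse the nested fraction from the inside out:
Start with 14.
3 + 1/(14/1) = 3 + 1/14 = 43/14
3 + 1/(43/14) = 3 + 14/43 = 143/43
2 + 1/(143/43) = 2 + 43/143 = 329/143
1 + 1/(329/143) = 1 + 143/329 = 472/329
6 + 1/(472/329) = 6 + 329/472 = 3161/472
3 + 1/(3161/472) = 3 + 472/3161 = 9955/3161
6 + 1/(9955/3161) = 6 + 3161/9955 = 62891/9955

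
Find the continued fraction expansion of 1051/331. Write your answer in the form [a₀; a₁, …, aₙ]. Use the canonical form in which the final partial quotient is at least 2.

[3; 5, 1, 2, 2, 2, 3]

1051 = 3·331 + 58, so a_0 = 3
331 = 5·58 + 41, so a_1 = 5
58 = 1·41 + 17, so a_2 = 1
41 = 2·17 + 7, so a_3 = 2
17 = 2·7 + 3, so a_4 = 2
7 = 2·3 + 1, so a_5 = 2
3 = 3·1 + 0, so a_6 = 3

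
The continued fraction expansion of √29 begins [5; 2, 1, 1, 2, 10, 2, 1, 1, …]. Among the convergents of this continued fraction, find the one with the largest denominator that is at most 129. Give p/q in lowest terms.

a_0 = 5: 5/1  (≤ bound)
a_1 = 2: 11/2  (≤ bound)
a_2 = 1: 16/3  (≤ bound)
a_3 = 1: 27/5  (≤ bound)
a_4 = 2: 70/13  (≤ bound)
a_5 = 10: 727/135  (> 129, stop)

70/13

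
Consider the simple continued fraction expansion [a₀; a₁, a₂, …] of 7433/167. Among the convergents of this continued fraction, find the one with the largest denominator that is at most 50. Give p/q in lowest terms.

89/2

a_0 = 44: 44/1  (≤ bound)
a_1 = 1: 45/1  (≤ bound)
a_2 = 1: 89/2  (≤ bound)
a_3 = 27: 2448/55  (> 50, stop)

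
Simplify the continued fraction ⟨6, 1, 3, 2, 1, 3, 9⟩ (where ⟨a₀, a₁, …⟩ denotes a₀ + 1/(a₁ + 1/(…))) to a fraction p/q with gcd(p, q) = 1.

Use the convergent recurrence hₖ = aₖ·hₖ₋₁ + hₖ₋₂ (and likewise for the denominators kₖ):
a_0 = 6: 6/1
a_1 = 1: 7/1
a_2 = 3: 27/4
a_3 = 2: 61/9
a_4 = 1: 88/13
a_5 = 3: 325/48
a_6 = 9: 3013/445

3013/445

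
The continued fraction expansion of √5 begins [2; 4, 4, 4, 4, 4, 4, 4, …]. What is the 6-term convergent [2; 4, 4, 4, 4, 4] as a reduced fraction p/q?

Collapse the nested fraction from the inside out:
Start with 4.
4 + 1/(4/1) = 4 + 1/4 = 17/4
4 + 1/(17/4) = 4 + 4/17 = 72/17
4 + 1/(72/17) = 4 + 17/72 = 305/72
4 + 1/(305/72) = 4 + 72/305 = 1292/305
2 + 1/(1292/305) = 2 + 305/1292 = 2889/1292

2889/1292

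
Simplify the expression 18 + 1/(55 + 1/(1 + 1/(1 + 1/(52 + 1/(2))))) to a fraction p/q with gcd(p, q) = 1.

a_0 = 18: 18/1
a_1 = 55: 991/55
a_2 = 1: 1009/56
a_3 = 1: 2000/111
a_4 = 52: 105009/5828
a_5 = 2: 212018/11767

212018/11767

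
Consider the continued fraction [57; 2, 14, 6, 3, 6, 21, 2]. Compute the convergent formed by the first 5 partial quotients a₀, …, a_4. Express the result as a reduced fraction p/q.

32018/557

Compute successive convergents:
a_0 = 57: 57/1
a_1 = 2: 115/2
a_2 = 14: 1667/29
a_3 = 6: 10117/176
a_4 = 3: 32018/557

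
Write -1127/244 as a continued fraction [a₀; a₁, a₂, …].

[-5; 2, 1, 1, 1, 1, 1, 11]

-1127 ÷ 244 → quotient -5, remainder 93
244 ÷ 93 → quotient 2, remainder 58
93 ÷ 58 → quotient 1, remainder 35
58 ÷ 35 → quotient 1, remainder 23
35 ÷ 23 → quotient 1, remainder 12
23 ÷ 12 → quotient 1, remainder 11
12 ÷ 11 → quotient 1, remainder 1
11 ÷ 1 → quotient 11, remainder 0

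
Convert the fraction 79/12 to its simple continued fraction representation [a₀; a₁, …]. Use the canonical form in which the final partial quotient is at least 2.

79 = 6·12 + 7, so a_0 = 6
12 = 1·7 + 5, so a_1 = 1
7 = 1·5 + 2, so a_2 = 1
5 = 2·2 + 1, so a_3 = 2
2 = 2·1 + 0, so a_4 = 2

[6; 1, 1, 2, 2]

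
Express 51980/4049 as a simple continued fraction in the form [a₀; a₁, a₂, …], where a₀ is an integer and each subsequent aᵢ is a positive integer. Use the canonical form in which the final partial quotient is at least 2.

[12; 1, 5, 6, 7, 7, 2]

Apply division with remainder until the remainder is 0:
⌊51980/4049⌋ = 12, remainder 3392
⌊4049/3392⌋ = 1, remainder 657
⌊3392/657⌋ = 5, remainder 107
⌊657/107⌋ = 6, remainder 15
⌊107/15⌋ = 7, remainder 2
⌊15/2⌋ = 7, remainder 1
⌊2/1⌋ = 2, remainder 0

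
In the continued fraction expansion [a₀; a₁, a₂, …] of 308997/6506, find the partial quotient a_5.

3

Repeatedly divide and take the remainder:
308997 ÷ 6506 → quotient 47, remainder 3215
6506 ÷ 3215 → quotient 2, remainder 76
3215 ÷ 76 → quotient 42, remainder 23
76 ÷ 23 → quotient 3, remainder 7
23 ÷ 7 → quotient 3, remainder 2
7 ÷ 2 → quotient 3, remainder 1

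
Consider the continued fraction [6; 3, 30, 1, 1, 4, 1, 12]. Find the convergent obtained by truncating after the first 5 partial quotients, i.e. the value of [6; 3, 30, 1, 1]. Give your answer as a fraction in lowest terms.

1171/185

Collapse the nested fraction from the inside out:
Start with 1.
1 + 1/(1/1) = 1 + 1/1 = 2/1
30 + 1/(2/1) = 30 + 1/2 = 61/2
3 + 1/(61/2) = 3 + 2/61 = 185/61
6 + 1/(185/61) = 6 + 61/185 = 1171/185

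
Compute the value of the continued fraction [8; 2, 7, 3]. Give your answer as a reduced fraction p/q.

Work from the innermost term outward:
Start with 3.
7 + 1/(3/1) = 7 + 1/3 = 22/3
2 + 1/(22/3) = 2 + 3/22 = 47/22
8 + 1/(47/22) = 8 + 22/47 = 398/47

398/47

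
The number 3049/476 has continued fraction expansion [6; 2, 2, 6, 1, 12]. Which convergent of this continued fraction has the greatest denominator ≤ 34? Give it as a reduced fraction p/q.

205/32

a_0 = 6: 6/1  (≤ bound)
a_1 = 2: 13/2  (≤ bound)
a_2 = 2: 32/5  (≤ bound)
a_3 = 6: 205/32  (≤ bound)
a_4 = 1: 237/37  (> 34, stop)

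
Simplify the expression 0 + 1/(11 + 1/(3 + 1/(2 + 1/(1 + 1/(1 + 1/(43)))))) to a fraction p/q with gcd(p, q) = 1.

Use the convergent recurrence hₖ = aₖ·hₖ₋₁ + hₖ₋₂ (and likewise for the denominators kₖ):
a_0 = 0: 0/1
a_1 = 11: 1/11
a_2 = 3: 3/34
a_3 = 2: 7/79
a_4 = 1: 10/113
a_5 = 1: 17/192
a_6 = 43: 741/8369

741/8369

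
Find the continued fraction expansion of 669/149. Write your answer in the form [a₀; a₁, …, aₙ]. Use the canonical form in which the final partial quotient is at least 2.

[4; 2, 24, 3]

Apply division with remainder until the remainder is 0:
⌊669/149⌋ = 4, remainder 73
⌊149/73⌋ = 2, remainder 3
⌊73/3⌋ = 24, remainder 1
⌊3/1⌋ = 3, remainder 0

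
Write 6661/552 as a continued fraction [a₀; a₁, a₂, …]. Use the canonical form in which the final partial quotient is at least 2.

[12; 14, 1, 11, 3]

6661 ÷ 552 → quotient 12, remainder 37
552 ÷ 37 → quotient 14, remainder 34
37 ÷ 34 → quotient 1, remainder 3
34 ÷ 3 → quotient 11, remainder 1
3 ÷ 1 → quotient 3, remainder 0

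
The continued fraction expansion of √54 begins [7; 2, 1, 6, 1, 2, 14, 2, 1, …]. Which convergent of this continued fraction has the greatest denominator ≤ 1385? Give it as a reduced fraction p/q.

List convergents until the denominator exceeds the bound:
a_0 = 7: 7/1  (≤ bound)
a_1 = 2: 15/2  (≤ bound)
a_2 = 1: 22/3  (≤ bound)
a_3 = 6: 147/20  (≤ bound)
a_4 = 1: 169/23  (≤ bound)
a_5 = 2: 485/66  (≤ bound)
a_6 = 14: 6959/947  (≤ bound)
a_7 = 2: 14403/1960  (> 1385, stop)

6959/947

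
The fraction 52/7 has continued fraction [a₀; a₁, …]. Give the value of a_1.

2

Apply division with remainder until the remainder is 0:
52 ÷ 7 → quotient 7, remainder 3
7 ÷ 3 → quotient 2, remainder 1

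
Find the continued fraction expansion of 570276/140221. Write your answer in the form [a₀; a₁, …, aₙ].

570276 = 4·140221 + 9392, so a_0 = 4
140221 = 14·9392 + 8733, so a_1 = 14
9392 = 1·8733 + 659, so a_2 = 1
8733 = 13·659 + 166, so a_3 = 13
659 = 3·166 + 161, so a_4 = 3
166 = 1·161 + 5, so a_5 = 1
161 = 32·5 + 1, so a_6 = 32
5 = 5·1 + 0, so a_7 = 5

[4; 14, 1, 13, 3, 1, 32, 5]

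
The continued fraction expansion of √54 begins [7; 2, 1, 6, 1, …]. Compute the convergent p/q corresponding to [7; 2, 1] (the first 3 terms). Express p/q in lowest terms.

22/3

a_0 = 7: 7/1
a_1 = 2: 15/2
a_2 = 1: 22/3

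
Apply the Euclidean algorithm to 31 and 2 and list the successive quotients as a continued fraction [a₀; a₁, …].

[15; 2]

Apply division with remainder until the remainder is 0:
31 ÷ 2 → quotient 15, remainder 1
2 ÷ 1 → quotient 2, remainder 0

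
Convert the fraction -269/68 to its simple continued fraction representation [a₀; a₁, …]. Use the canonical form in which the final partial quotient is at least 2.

-269 ÷ 68 → quotient -4, remainder 3
68 ÷ 3 → quotient 22, remainder 2
3 ÷ 2 → quotient 1, remainder 1
2 ÷ 1 → quotient 2, remainder 0

[-4; 22, 1, 2]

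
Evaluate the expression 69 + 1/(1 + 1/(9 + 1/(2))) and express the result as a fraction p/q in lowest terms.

1468/21

Start with 2.
9 + 1/(2/1) = 9 + 1/2 = 19/2
1 + 1/(19/2) = 1 + 2/19 = 21/19
69 + 1/(21/19) = 69 + 19/21 = 1468/21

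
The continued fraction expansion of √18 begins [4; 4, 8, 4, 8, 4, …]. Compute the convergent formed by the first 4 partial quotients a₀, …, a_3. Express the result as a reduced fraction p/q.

Start with 4.
8 + 1/(4/1) = 8 + 1/4 = 33/4
4 + 1/(33/4) = 4 + 4/33 = 136/33
4 + 1/(136/33) = 4 + 33/136 = 577/136

577/136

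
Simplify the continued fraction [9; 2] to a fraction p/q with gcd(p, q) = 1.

Starting at the tail and folding back:
Start with 2.
9 + 1/(2/1) = 9 + 1/2 = 19/2

19/2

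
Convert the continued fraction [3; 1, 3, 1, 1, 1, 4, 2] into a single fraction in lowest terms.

Start with 2.
4 + 1/(2/1) = 4 + 1/2 = 9/2
1 + 1/(9/2) = 1 + 2/9 = 11/9
1 + 1/(11/9) = 1 + 9/11 = 20/11
1 + 1/(20/11) = 1 + 11/20 = 31/20
3 + 1/(31/20) = 3 + 20/31 = 113/31
1 + 1/(113/31) = 1 + 31/113 = 144/113
3 + 1/(144/113) = 3 + 113/144 = 545/144

545/144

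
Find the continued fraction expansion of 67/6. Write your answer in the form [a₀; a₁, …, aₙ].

[11; 6]

Apply division with remainder until the remainder is 0:
67 ÷ 6 → quotient 11, remainder 1
6 ÷ 1 → quotient 6, remainder 0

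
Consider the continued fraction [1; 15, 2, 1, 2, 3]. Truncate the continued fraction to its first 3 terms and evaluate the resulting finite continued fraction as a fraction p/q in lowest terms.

33/31

Start with 2.
15 + 1/(2/1) = 15 + 1/2 = 31/2
1 + 1/(31/2) = 1 + 2/31 = 33/31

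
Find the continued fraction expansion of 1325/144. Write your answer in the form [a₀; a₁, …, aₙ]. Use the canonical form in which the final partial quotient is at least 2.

[9; 4, 1, 28]

Apply division with remainder until the remainder is 0:
1325 = 9·144 + 29, so a_0 = 9
144 = 4·29 + 28, so a_1 = 4
29 = 1·28 + 1, so a_2 = 1
28 = 28·1 + 0, so a_3 = 28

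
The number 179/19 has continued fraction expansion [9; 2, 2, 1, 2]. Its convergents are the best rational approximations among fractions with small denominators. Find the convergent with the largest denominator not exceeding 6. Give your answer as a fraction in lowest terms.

47/5

List convergents until the denominator exceeds the bound:
a_0 = 9: 9/1  (≤ bound)
a_1 = 2: 19/2  (≤ bound)
a_2 = 2: 47/5  (≤ bound)
a_3 = 1: 66/7  (> 6, stop)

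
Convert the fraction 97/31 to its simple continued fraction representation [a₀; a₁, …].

[3; 7, 1, 3]

Run the Euclidean algorithm, recording each quotient:
97 ÷ 31 → quotient 3, remainder 4
31 ÷ 4 → quotient 7, remainder 3
4 ÷ 3 → quotient 1, remainder 1
3 ÷ 1 → quotient 3, remainder 0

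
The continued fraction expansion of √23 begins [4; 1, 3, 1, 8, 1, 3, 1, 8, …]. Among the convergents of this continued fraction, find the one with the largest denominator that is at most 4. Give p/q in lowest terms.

19/4

List convergents until the denominator exceeds the bound:
a_0 = 4: 4/1  (≤ bound)
a_1 = 1: 5/1  (≤ bound)
a_2 = 3: 19/4  (≤ bound)
a_3 = 1: 24/5  (> 4, stop)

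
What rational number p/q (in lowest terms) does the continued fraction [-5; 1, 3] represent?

Start with 3.
1 + 1/(3/1) = 1 + 1/3 = 4/3
-5 + 1/(4/3) = -5 + 3/4 = -17/4

-17/4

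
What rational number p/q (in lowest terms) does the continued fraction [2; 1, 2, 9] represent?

Start with 9.
2 + 1/(9/1) = 2 + 1/9 = 19/9
1 + 1/(19/9) = 1 + 9/19 = 28/19
2 + 1/(28/19) = 2 + 19/28 = 75/28

75/28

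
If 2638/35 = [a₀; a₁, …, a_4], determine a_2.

2638 = 75·35 + 13, so a_0 = 75
35 = 2·13 + 9, so a_1 = 2
13 = 1·9 + 4, so a_2 = 1

1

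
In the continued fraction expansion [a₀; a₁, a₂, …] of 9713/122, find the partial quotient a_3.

Run the Euclidean algorithm, recording each quotient:
9713 ÷ 122 → quotient 79, remainder 75
122 ÷ 75 → quotient 1, remainder 47
75 ÷ 47 → quotient 1, remainder 28
47 ÷ 28 → quotient 1, remainder 19

1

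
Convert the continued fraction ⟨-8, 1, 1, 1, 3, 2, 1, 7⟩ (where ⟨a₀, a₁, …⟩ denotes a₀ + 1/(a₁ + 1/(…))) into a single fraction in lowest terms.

-2039/277

a_0 = -8: -8/1
a_1 = 1: -7/1
a_2 = 1: -15/2
a_3 = 1: -22/3
a_4 = 3: -81/11
a_5 = 2: -184/25
a_6 = 1: -265/36
a_7 = 7: -2039/277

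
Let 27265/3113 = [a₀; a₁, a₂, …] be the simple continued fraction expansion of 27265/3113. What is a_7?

27265 = 8·3113 + 2361, so a_0 = 8
3113 = 1·2361 + 752, so a_1 = 1
2361 = 3·752 + 105, so a_2 = 3
752 = 7·105 + 17, so a_3 = 7
105 = 6·17 + 3, so a_4 = 6
17 = 5·3 + 2, so a_5 = 5
3 = 1·2 + 1, so a_6 = 1
2 = 2·1 + 0, so a_7 = 2

2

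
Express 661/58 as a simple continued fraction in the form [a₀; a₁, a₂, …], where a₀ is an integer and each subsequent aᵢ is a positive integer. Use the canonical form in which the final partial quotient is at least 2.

[11; 2, 1, 1, 11]

Apply division with remainder until the remainder is 0:
661 = 11·58 + 23, so a_0 = 11
58 = 2·23 + 12, so a_1 = 2
23 = 1·12 + 11, so a_2 = 1
12 = 1·11 + 1, so a_3 = 1
11 = 11·1 + 0, so a_4 = 11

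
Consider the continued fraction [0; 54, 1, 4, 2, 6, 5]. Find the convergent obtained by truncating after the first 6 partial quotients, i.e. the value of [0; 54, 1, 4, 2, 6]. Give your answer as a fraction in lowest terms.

Start with 6.
2 + 1/(6/1) = 2 + 1/6 = 13/6
4 + 1/(13/6) = 4 + 6/13 = 58/13
1 + 1/(58/13) = 1 + 13/58 = 71/58
54 + 1/(71/58) = 54 + 58/71 = 3892/71
0 + 1/(3892/71) = 0 + 71/3892 = 71/3892

71/3892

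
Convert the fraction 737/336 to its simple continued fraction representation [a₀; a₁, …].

[2; 5, 5, 1, 10]

737 = 2·336 + 65, so a_0 = 2
336 = 5·65 + 11, so a_1 = 5
65 = 5·11 + 10, so a_2 = 5
11 = 1·10 + 1, so a_3 = 1
10 = 10·1 + 0, so a_4 = 10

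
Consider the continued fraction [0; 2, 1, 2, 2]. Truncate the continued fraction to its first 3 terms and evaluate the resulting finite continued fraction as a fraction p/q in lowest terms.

1/3

a_0 = 0: 0/1
a_1 = 2: 1/2
a_2 = 1: 1/3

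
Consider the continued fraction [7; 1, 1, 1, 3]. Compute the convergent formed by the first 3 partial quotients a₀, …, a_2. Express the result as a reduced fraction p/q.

Start with 1.
1 + 1/(1/1) = 1 + 1/1 = 2/1
7 + 1/(2/1) = 7 + 1/2 = 15/2

15/2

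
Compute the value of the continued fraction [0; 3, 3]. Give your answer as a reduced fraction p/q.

Work from the innermost term outward:
Start with 3.
3 + 1/(3/1) = 3 + 1/3 = 10/3
0 + 1/(10/3) = 0 + 3/10 = 3/10

3/10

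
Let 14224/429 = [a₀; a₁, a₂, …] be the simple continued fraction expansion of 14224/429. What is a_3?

2

Run the Euclidean algorithm, recording each quotient:
⌊14224/429⌋ = 33, remainder 67
⌊429/67⌋ = 6, remainder 27
⌊67/27⌋ = 2, remainder 13
⌊27/13⌋ = 2, remainder 1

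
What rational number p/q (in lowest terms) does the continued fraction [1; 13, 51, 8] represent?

5734/5325

Start with 8.
51 + 1/(8/1) = 51 + 1/8 = 409/8
13 + 1/(409/8) = 13 + 8/409 = 5325/409
1 + 1/(5325/409) = 1 + 409/5325 = 5734/5325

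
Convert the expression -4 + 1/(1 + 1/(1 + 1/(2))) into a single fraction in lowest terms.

Starting at the tail and folding back:
Start with 2.
1 + 1/(2/1) = 1 + 1/2 = 3/2
1 + 1/(3/2) = 1 + 2/3 = 5/3
-4 + 1/(5/3) = -4 + 3/5 = -17/5

-17/5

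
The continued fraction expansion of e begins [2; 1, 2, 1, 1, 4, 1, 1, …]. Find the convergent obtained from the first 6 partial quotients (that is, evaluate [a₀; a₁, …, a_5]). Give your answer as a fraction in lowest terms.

87/32

Start with 4.
1 + 1/(4/1) = 1 + 1/4 = 5/4
1 + 1/(5/4) = 1 + 4/5 = 9/5
2 + 1/(9/5) = 2 + 5/9 = 23/9
1 + 1/(23/9) = 1 + 9/23 = 32/23
2 + 1/(32/23) = 2 + 23/32 = 87/32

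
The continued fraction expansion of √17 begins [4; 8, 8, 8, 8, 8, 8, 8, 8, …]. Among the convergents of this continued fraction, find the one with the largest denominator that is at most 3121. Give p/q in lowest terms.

2177/528

List convergents until the denominator exceeds the bound:
a_0 = 4: 4/1  (≤ bound)
a_1 = 8: 33/8  (≤ bound)
a_2 = 8: 268/65  (≤ bound)
a_3 = 8: 2177/528  (≤ bound)
a_4 = 8: 17684/4289  (> 3121, stop)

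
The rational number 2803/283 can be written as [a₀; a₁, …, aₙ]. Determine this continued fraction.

2803 ÷ 283 → quotient 9, remainder 256
283 ÷ 256 → quotient 1, remainder 27
256 ÷ 27 → quotient 9, remainder 13
27 ÷ 13 → quotient 2, remainder 1
13 ÷ 1 → quotient 13, remainder 0

[9; 1, 9, 2, 13]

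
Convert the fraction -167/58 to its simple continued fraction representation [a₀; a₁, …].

[-3; 8, 3, 2]

Run the Euclidean algorithm, recording each quotient:
-167 = -3·58 + 7, so a_0 = -3
58 = 8·7 + 2, so a_1 = 8
7 = 3·2 + 1, so a_2 = 3
2 = 2·1 + 0, so a_3 = 2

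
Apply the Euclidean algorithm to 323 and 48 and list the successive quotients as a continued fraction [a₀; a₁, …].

[6; 1, 2, 1, 2, 4]

323 = 6·48 + 35, so a_0 = 6
48 = 1·35 + 13, so a_1 = 1
35 = 2·13 + 9, so a_2 = 2
13 = 1·9 + 4, so a_3 = 1
9 = 2·4 + 1, so a_4 = 2
4 = 4·1 + 0, so a_5 = 4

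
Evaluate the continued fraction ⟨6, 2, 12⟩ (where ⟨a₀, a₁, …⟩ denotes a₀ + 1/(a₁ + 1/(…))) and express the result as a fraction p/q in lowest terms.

Use the convergent recurrence hₖ = aₖ·hₖ₋₁ + hₖ₋₂ (and likewise for the denominators kₖ):
a_0 = 6: 6/1
a_1 = 2: 13/2
a_2 = 12: 162/25

162/25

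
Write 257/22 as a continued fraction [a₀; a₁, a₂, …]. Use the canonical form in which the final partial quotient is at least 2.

[11; 1, 2, 7]

⌊257/22⌋ = 11, remainder 15
⌊22/15⌋ = 1, remainder 7
⌊15/7⌋ = 2, remainder 1
⌊7/1⌋ = 7, remainder 0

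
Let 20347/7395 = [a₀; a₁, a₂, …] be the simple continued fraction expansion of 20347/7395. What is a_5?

2

⌊20347/7395⌋ = 2, remainder 5557
⌊7395/5557⌋ = 1, remainder 1838
⌊5557/1838⌋ = 3, remainder 43
⌊1838/43⌋ = 42, remainder 32
⌊43/32⌋ = 1, remainder 11
⌊32/11⌋ = 2, remainder 10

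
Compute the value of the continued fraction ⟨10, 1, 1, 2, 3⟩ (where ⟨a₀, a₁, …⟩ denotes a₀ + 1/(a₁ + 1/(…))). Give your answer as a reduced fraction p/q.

180/17

a_0 = 10: 10/1
a_1 = 1: 11/1
a_2 = 1: 21/2
a_3 = 2: 53/5
a_4 = 3: 180/17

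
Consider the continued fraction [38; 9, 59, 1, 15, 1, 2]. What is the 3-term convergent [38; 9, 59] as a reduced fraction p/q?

20275/532

a_0 = 38: 38/1
a_1 = 9: 343/9
a_2 = 59: 20275/532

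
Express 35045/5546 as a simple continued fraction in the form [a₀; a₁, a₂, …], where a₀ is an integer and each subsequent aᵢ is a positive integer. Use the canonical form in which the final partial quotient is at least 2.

[6; 3, 7, 2, 2, 23, 2]

Apply division with remainder until the remainder is 0:
35045 = 6·5546 + 1769, so a_0 = 6
5546 = 3·1769 + 239, so a_1 = 3
1769 = 7·239 + 96, so a_2 = 7
239 = 2·96 + 47, so a_3 = 2
96 = 2·47 + 2, so a_4 = 2
47 = 23·2 + 1, so a_5 = 23
2 = 2·1 + 0, so a_6 = 2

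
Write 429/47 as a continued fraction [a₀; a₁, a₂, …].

429 = 9·47 + 6, so a_0 = 9
47 = 7·6 + 5, so a_1 = 7
6 = 1·5 + 1, so a_2 = 1
5 = 5·1 + 0, so a_3 = 5

[9; 7, 1, 5]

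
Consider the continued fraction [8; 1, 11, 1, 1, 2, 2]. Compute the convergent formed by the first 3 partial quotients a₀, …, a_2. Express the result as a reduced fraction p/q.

107/12

Work from the innermost term outward:
Start with 11.
1 + 1/(11/1) = 1 + 1/11 = 12/11
8 + 1/(12/11) = 8 + 11/12 = 107/12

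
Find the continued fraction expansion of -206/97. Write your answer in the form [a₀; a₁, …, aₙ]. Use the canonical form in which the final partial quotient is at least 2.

[-3; 1, 7, 12]

-206 = -3·97 + 85, so a_0 = -3
97 = 1·85 + 12, so a_1 = 1
85 = 7·12 + 1, so a_2 = 7
12 = 12·1 + 0, so a_3 = 12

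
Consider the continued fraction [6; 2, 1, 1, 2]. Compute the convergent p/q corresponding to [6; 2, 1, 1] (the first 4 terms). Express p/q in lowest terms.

32/5

Build up convergents one term at a time:
a_0 = 6: 6/1
a_1 = 2: 13/2
a_2 = 1: 19/3
a_3 = 1: 32/5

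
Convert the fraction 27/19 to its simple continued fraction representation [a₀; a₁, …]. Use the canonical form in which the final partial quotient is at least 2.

[1; 2, 2, 1, 2]

Run the Euclidean algorithm, recording each quotient:
27 ÷ 19 → quotient 1, remainder 8
19 ÷ 8 → quotient 2, remainder 3
8 ÷ 3 → quotient 2, remainder 2
3 ÷ 2 → quotient 1, remainder 1
2 ÷ 1 → quotient 2, remainder 0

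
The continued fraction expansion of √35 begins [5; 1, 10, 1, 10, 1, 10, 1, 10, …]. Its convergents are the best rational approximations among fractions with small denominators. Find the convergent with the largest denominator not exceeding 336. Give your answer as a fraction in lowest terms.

List convergents until the denominator exceeds the bound:
a_0 = 5: 5/1  (≤ bound)
a_1 = 1: 6/1  (≤ bound)
a_2 = 10: 65/11  (≤ bound)
a_3 = 1: 71/12  (≤ bound)
a_4 = 10: 775/131  (≤ bound)
a_5 = 1: 846/143  (≤ bound)
a_6 = 10: 9235/1561  (> 336, stop)

846/143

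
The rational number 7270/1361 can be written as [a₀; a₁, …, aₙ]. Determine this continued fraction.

[5; 2, 1, 12, 1, 2, 11]

Repeatedly divide and take the remainder:
7270 ÷ 1361 → quotient 5, remainder 465
1361 ÷ 465 → quotient 2, remainder 431
465 ÷ 431 → quotient 1, remainder 34
431 ÷ 34 → quotient 12, remainder 23
34 ÷ 23 → quotient 1, remainder 11
23 ÷ 11 → quotient 2, remainder 1
11 ÷ 1 → quotient 11, remainder 0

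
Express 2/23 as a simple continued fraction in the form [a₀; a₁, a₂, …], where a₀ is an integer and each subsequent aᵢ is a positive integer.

2 ÷ 23 → quotient 0, remainder 2
23 ÷ 2 → quotient 11, remainder 1
2 ÷ 1 → quotient 2, remainder 0

[0; 11, 2]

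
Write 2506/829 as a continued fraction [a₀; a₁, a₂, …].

2506 = 3·829 + 19, so a_0 = 3
829 = 43·19 + 12, so a_1 = 43
19 = 1·12 + 7, so a_2 = 1
12 = 1·7 + 5, so a_3 = 1
7 = 1·5 + 2, so a_4 = 1
5 = 2·2 + 1, so a_5 = 2
2 = 2·1 + 0, so a_6 = 2

[3; 43, 1, 1, 1, 2, 2]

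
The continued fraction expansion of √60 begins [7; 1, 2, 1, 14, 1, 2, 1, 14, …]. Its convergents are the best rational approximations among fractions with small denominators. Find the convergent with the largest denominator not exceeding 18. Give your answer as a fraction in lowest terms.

a_0 = 7: 7/1  (≤ bound)
a_1 = 1: 8/1  (≤ bound)
a_2 = 2: 23/3  (≤ bound)
a_3 = 1: 31/4  (≤ bound)
a_4 = 14: 457/59  (> 18, stop)

31/4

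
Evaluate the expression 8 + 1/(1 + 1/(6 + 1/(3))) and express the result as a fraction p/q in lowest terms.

195/22

Starting at the tail and folding back:
Start with 3.
6 + 1/(3/1) = 6 + 1/3 = 19/3
1 + 1/(19/3) = 1 + 3/19 = 22/19
8 + 1/(22/19) = 8 + 19/22 = 195/22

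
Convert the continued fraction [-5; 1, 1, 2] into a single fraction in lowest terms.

Collapse the nested fraction from the inside out:
Start with 2.
1 + 1/(2/1) = 1 + 1/2 = 3/2
1 + 1/(3/2) = 1 + 2/3 = 5/3
-5 + 1/(5/3) = -5 + 3/5 = -22/5

-22/5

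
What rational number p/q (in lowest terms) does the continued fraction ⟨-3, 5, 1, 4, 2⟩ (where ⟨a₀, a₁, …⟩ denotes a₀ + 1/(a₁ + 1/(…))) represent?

a_0 = -3: -3/1
a_1 = 5: -14/5
a_2 = 1: -17/6
a_3 = 4: -82/29
a_4 = 2: -181/64

-181/64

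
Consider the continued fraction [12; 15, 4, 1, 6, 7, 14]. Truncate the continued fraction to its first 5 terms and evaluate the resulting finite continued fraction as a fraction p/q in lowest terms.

6238/517

Use the convergent recurrence hₖ = aₖ·hₖ₋₁ + hₖ₋₂ (and likewise for the denominators kₖ):
a_0 = 12: 12/1
a_1 = 15: 181/15
a_2 = 4: 736/61
a_3 = 1: 917/76
a_4 = 6: 6238/517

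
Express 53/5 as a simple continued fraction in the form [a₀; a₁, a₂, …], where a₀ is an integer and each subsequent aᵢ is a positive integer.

[10; 1, 1, 2]

Run the Euclidean algorithm, recording each quotient:
53 ÷ 5 → quotient 10, remainder 3
5 ÷ 3 → quotient 1, remainder 2
3 ÷ 2 → quotient 1, remainder 1
2 ÷ 1 → quotient 2, remainder 0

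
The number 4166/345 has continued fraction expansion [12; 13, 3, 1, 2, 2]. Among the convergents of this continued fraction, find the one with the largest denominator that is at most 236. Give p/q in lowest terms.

1763/146

List convergents until the denominator exceeds the bound:
a_0 = 12: 12/1  (≤ bound)
a_1 = 13: 157/13  (≤ bound)
a_2 = 3: 483/40  (≤ bound)
a_3 = 1: 640/53  (≤ bound)
a_4 = 2: 1763/146  (≤ bound)
a_5 = 2: 4166/345  (> 236, stop)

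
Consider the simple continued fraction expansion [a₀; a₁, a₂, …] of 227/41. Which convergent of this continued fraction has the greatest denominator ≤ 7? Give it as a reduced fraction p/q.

a_0 = 5: 5/1  (≤ bound)
a_1 = 1: 6/1  (≤ bound)
a_2 = 1: 11/2  (≤ bound)
a_3 = 6: 72/13  (> 7, stop)

11/2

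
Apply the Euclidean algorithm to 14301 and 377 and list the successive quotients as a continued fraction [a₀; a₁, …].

Run the Euclidean algorithm, recording each quotient:
⌊14301/377⌋ = 37, remainder 352
⌊377/352⌋ = 1, remainder 25
⌊352/25⌋ = 14, remainder 2
⌊25/2⌋ = 12, remainder 1
⌊2/1⌋ = 2, remainder 0

[37; 1, 14, 12, 2]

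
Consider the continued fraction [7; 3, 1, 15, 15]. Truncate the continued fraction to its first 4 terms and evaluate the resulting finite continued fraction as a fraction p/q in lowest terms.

457/63

Starting at the tail and folding back:
Start with 15.
1 + 1/(15/1) = 1 + 1/15 = 16/15
3 + 1/(16/15) = 3 + 15/16 = 63/16
7 + 1/(63/16) = 7 + 16/63 = 457/63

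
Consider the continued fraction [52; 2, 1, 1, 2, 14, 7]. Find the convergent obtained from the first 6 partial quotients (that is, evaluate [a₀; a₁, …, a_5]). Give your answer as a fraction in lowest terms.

9796/187

Use the convergent recurrence hₖ = aₖ·hₖ₋₁ + hₖ₋₂ (and likewise for the denominators kₖ):
a_0 = 52: 52/1
a_1 = 2: 105/2
a_2 = 1: 157/3
a_3 = 1: 262/5
a_4 = 2: 681/13
a_5 = 14: 9796/187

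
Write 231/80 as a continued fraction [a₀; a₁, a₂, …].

231 ÷ 80 → quotient 2, remainder 71
80 ÷ 71 → quotient 1, remainder 9
71 ÷ 9 → quotient 7, remainder 8
9 ÷ 8 → quotient 1, remainder 1
8 ÷ 1 → quotient 8, remainder 0

[2; 1, 7, 1, 8]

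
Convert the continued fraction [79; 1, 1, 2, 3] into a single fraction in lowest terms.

Work from the innermost term outward:
Start with 3.
2 + 1/(3/1) = 2 + 1/3 = 7/3
1 + 1/(7/3) = 1 + 3/7 = 10/7
1 + 1/(10/7) = 1 + 7/10 = 17/10
79 + 1/(17/10) = 79 + 10/17 = 1353/17

1353/17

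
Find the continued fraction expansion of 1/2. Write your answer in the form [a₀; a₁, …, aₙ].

[0; 2]

Run the Euclidean algorithm, recording each quotient:
1 ÷ 2 → quotient 0, remainder 1
2 ÷ 1 → quotient 2, remainder 0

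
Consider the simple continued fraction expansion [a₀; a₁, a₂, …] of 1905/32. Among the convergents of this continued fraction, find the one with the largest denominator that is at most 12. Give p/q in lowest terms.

119/2

List convergents until the denominator exceeds the bound:
a_0 = 59: 59/1  (≤ bound)
a_1 = 1: 60/1  (≤ bound)
a_2 = 1: 119/2  (≤ bound)
a_3 = 7: 893/15  (> 12, stop)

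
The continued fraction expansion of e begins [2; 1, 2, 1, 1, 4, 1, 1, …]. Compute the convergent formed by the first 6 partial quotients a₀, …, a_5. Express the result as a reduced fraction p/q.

87/32

a_0 = 2: 2/1
a_1 = 1: 3/1
a_2 = 2: 8/3
a_3 = 1: 11/4
a_4 = 1: 19/7
a_5 = 4: 87/32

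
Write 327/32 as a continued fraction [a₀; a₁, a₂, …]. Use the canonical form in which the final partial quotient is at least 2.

⌊327/32⌋ = 10, remainder 7
⌊32/7⌋ = 4, remainder 4
⌊7/4⌋ = 1, remainder 3
⌊4/3⌋ = 1, remainder 1
⌊3/1⌋ = 3, remainder 0

[10; 4, 1, 1, 3]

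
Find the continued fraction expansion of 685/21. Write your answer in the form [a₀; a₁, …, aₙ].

[32; 1, 1, 1, 1, 1, 2]

Apply division with remainder until the remainder is 0:
⌊685/21⌋ = 32, remainder 13
⌊21/13⌋ = 1, remainder 8
⌊13/8⌋ = 1, remainder 5
⌊8/5⌋ = 1, remainder 3
⌊5/3⌋ = 1, remainder 2
⌊3/2⌋ = 1, remainder 1
⌊2/1⌋ = 2, remainder 0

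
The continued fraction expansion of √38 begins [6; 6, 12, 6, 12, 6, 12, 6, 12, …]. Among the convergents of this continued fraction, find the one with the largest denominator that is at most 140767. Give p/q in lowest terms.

a_0 = 6: 6/1  (≤ bound)
a_1 = 6: 37/6  (≤ bound)
a_2 = 12: 450/73  (≤ bound)
a_3 = 6: 2737/444  (≤ bound)
a_4 = 12: 33294/5401  (≤ bound)
a_5 = 6: 202501/32850  (≤ bound)
a_6 = 12: 2463306/399601  (> 140767, stop)

202501/32850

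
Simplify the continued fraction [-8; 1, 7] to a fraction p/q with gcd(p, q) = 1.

Build up convergents one term at a time:
a_0 = -8: -8/1
a_1 = 1: -7/1
a_2 = 7: -57/8

-57/8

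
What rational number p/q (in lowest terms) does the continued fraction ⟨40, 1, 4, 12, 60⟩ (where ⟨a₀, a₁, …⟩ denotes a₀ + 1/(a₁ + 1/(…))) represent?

Collapse the nested fraction from the inside out:
Start with 60.
12 + 1/(60/1) = 12 + 1/60 = 721/60
4 + 1/(721/60) = 4 + 60/721 = 2944/721
1 + 1/(2944/721) = 1 + 721/2944 = 3665/2944
40 + 1/(3665/2944) = 40 + 2944/3665 = 149544/3665

149544/3665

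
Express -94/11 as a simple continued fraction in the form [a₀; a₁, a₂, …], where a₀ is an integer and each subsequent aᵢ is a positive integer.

Apply division with remainder until the remainder is 0:
-94 = -9·11 + 5, so a_0 = -9
11 = 2·5 + 1, so a_1 = 2
5 = 5·1 + 0, so a_2 = 5

[-9; 2, 5]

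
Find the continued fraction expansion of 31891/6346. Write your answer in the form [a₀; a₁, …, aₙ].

⌊31891/6346⌋ = 5, remainder 161
⌊6346/161⌋ = 39, remainder 67
⌊161/67⌋ = 2, remainder 27
⌊67/27⌋ = 2, remainder 13
⌊27/13⌋ = 2, remainder 1
⌊13/1⌋ = 13, remainder 0

[5; 39, 2, 2, 2, 13]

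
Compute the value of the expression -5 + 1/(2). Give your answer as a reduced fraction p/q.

-9/2

Starting at the tail and folding back:
Start with 2.
-5 + 1/(2/1) = -5 + 1/2 = -9/2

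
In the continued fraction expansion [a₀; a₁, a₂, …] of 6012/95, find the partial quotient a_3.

6012 ÷ 95 → quotient 63, remainder 27
95 ÷ 27 → quotient 3, remainder 14
27 ÷ 14 → quotient 1, remainder 13
14 ÷ 13 → quotient 1, remainder 1

1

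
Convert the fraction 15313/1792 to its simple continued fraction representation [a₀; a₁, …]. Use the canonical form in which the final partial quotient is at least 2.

[8; 1, 1, 5, 32, 2, 2]

Repeatedly divide and take the remainder:
15313 = 8·1792 + 977, so a_0 = 8
1792 = 1·977 + 815, so a_1 = 1
977 = 1·815 + 162, so a_2 = 1
815 = 5·162 + 5, so a_3 = 5
162 = 32·5 + 2, so a_4 = 32
5 = 2·2 + 1, so a_5 = 2
2 = 2·1 + 0, so a_6 = 2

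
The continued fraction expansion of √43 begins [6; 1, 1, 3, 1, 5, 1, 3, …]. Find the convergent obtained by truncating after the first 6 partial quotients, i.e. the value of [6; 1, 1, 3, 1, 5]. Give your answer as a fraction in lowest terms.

Start with 5.
1 + 1/(5/1) = 1 + 1/5 = 6/5
3 + 1/(6/5) = 3 + 5/6 = 23/6
1 + 1/(23/6) = 1 + 6/23 = 29/23
1 + 1/(29/23) = 1 + 23/29 = 52/29
6 + 1/(52/29) = 6 + 29/52 = 341/52

341/52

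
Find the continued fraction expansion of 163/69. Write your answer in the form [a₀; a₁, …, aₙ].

[2; 2, 1, 3, 6]

⌊163/69⌋ = 2, remainder 25
⌊69/25⌋ = 2, remainder 19
⌊25/19⌋ = 1, remainder 6
⌊19/6⌋ = 3, remainder 1
⌊6/1⌋ = 6, remainder 0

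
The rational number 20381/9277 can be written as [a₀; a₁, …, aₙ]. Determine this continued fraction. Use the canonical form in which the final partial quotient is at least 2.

Repeatedly divide and take the remainder:
20381 = 2·9277 + 1827, so a_0 = 2
9277 = 5·1827 + 142, so a_1 = 5
1827 = 12·142 + 123, so a_2 = 12
142 = 1·123 + 19, so a_3 = 1
123 = 6·19 + 9, so a_4 = 6
19 = 2·9 + 1, so a_5 = 2
9 = 9·1 + 0, so a_6 = 9

[2; 5, 12, 1, 6, 2, 9]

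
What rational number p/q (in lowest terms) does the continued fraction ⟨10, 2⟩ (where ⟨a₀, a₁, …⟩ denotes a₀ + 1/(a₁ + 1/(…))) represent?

Build up convergents one term at a time:
a_0 = 10: 10/1
a_1 = 2: 21/2

21/2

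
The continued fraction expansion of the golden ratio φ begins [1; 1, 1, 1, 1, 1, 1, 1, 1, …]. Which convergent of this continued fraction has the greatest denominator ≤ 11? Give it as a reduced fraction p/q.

List convergents until the denominator exceeds the bound:
a_0 = 1: 1/1  (≤ bound)
a_1 = 1: 2/1  (≤ bound)
a_2 = 1: 3/2  (≤ bound)
a_3 = 1: 5/3  (≤ bound)
a_4 = 1: 8/5  (≤ bound)
a_5 = 1: 13/8  (≤ bound)
a_6 = 1: 21/13  (> 11, stop)

13/8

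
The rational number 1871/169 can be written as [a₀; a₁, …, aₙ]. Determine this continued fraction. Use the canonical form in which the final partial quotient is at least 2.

1871 ÷ 169 → quotient 11, remainder 12
169 ÷ 12 → quotient 14, remainder 1
12 ÷ 1 → quotient 12, remainder 0

[11; 14, 12]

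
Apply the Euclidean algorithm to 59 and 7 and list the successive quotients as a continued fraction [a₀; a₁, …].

59 ÷ 7 → quotient 8, remainder 3
7 ÷ 3 → quotient 2, remainder 1
3 ÷ 1 → quotient 3, remainder 0

[8; 2, 3]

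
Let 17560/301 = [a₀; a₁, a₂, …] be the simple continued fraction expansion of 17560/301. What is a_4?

17560 = 58·301 + 102, so a_0 = 58
301 = 2·102 + 97, so a_1 = 2
102 = 1·97 + 5, so a_2 = 1
97 = 19·5 + 2, so a_3 = 19
5 = 2·2 + 1, so a_4 = 2

2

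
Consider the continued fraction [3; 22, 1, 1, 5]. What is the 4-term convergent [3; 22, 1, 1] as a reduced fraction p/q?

a_0 = 3: 3/1
a_1 = 22: 67/22
a_2 = 1: 70/23
a_3 = 1: 137/45

137/45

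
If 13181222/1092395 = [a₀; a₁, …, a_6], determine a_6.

2

⌊13181222/1092395⌋ = 12, remainder 72482
⌊1092395/72482⌋ = 15, remainder 5165
⌊72482/5165⌋ = 14, remainder 172
⌊5165/172⌋ = 30, remainder 5
⌊172/5⌋ = 34, remainder 2
⌊5/2⌋ = 2, remainder 1
⌊2/1⌋ = 2, remainder 0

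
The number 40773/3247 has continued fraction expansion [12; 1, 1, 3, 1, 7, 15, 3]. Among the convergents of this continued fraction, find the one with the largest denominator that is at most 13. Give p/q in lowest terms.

a_0 = 12: 12/1  (≤ bound)
a_1 = 1: 13/1  (≤ bound)
a_2 = 1: 25/2  (≤ bound)
a_3 = 3: 88/7  (≤ bound)
a_4 = 1: 113/9  (≤ bound)
a_5 = 7: 879/70  (> 13, stop)

113/9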